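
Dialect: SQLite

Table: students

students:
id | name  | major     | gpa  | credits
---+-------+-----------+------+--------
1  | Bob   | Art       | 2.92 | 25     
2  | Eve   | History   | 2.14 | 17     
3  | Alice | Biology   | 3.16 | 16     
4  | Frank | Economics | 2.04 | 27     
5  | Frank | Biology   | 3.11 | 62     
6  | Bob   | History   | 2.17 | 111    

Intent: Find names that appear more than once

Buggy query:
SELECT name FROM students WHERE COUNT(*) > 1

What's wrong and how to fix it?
Bug: COUNT(*) is an aggregate and cannot be used in WHERE

Fix: GROUP BY name, then filter groups with HAVING COUNT(*) > 1

Corrected query:
SELECT name FROM students GROUP BY name HAVING COUNT(*) > 1

Result:
name 
-----
Bob  
Frank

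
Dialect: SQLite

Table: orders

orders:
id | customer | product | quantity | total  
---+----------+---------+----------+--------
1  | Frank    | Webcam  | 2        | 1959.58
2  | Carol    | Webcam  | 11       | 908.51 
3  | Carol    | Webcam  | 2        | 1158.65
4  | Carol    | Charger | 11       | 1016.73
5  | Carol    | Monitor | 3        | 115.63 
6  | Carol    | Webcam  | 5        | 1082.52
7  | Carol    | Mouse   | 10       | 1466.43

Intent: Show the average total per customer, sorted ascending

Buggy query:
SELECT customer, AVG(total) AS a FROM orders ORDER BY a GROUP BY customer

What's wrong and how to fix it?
Bug: GROUP BY must precede ORDER BY

Fix: Move ORDER BY to the end, after GROUP BY

Corrected query:
SELECT customer, AVG(total) AS a FROM orders GROUP BY customer ORDER BY a

Result:
customer | a         
---------+-----------
Carol    | 958.078333
Frank    | 1959.58   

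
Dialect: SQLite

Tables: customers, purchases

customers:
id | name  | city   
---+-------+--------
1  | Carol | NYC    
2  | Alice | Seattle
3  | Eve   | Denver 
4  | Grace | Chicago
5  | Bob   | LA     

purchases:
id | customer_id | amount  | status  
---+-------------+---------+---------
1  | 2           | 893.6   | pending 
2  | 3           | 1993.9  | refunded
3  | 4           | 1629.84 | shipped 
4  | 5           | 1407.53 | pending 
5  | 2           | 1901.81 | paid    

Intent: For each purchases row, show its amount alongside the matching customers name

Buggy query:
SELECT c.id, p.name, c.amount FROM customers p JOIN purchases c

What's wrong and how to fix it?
Bug: Missing join condition: each purchases row is matched to all customers rows instead of just its own

Fix: Specify the join condition linking the foreign key to the parent id

Corrected query:
SELECT c.id, p.name, c.amount FROM customers p JOIN purchases c ON c.customer_id = p.id

Result:
id | name  | amount 
---+-------+--------
1  | Alice | 893.6  
2  | Eve   | 1993.9 
3  | Grace | 1629.84
4  | Bob   | 1407.53
5  | Alice | 1901.81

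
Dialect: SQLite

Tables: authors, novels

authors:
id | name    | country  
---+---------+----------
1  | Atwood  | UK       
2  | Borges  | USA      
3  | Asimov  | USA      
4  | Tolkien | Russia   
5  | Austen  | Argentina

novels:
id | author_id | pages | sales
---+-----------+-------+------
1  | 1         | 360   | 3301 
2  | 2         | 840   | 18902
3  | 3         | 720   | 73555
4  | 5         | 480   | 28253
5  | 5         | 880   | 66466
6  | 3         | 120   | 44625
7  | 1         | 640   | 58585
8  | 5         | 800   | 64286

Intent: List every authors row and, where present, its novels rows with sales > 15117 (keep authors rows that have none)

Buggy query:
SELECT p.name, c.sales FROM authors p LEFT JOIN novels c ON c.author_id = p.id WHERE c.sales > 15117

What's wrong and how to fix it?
Bug: Filtering c.sales in WHERE discards the NULL rows produced by LEFT JOIN, turning it into an inner join

Fix: Put 'c.sales > 15117' in the JOIN's ON clause instead of WHERE

Corrected query:
SELECT p.name, c.sales FROM authors p LEFT JOIN novels c ON c.author_id = p.id AND c.sales > 15117

Result:
name    | sales
--------+------
Atwood  | 58585
Borges  | 18902
Asimov  | 44625
Asimov  | 73555
Tolkien | NULL 
Austen  | 28253
Austen  | 64286
Austen  | 66466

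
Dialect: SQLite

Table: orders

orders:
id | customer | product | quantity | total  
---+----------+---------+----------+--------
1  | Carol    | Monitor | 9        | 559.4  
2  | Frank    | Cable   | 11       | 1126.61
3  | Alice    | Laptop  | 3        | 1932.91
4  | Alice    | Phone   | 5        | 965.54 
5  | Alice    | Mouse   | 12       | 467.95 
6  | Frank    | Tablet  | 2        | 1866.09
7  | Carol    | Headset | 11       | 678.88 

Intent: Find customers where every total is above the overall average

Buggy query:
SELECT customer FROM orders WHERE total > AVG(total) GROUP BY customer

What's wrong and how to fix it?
Bug: WHERE evaluates per row before aggregation, so AVG() is unavailable

Fix: Use a subquery for AVG and a HAVING MIN(...) filter so the condition holds for every row in the group

Corrected query:
SELECT customer FROM orders GROUP BY customer HAVING MIN(total) > (SELECT AVG(total) FROM orders)

Result:
customer
--------
Frank   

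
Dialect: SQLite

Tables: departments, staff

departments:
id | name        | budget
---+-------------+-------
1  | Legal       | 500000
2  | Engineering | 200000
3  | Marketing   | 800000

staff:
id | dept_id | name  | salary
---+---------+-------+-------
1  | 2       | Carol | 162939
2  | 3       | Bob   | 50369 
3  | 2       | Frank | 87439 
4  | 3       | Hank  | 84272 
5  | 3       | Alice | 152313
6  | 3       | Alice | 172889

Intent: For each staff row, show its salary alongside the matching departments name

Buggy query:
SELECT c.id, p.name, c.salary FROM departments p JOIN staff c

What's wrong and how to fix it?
Bug: JOIN with no ON clause produces a cartesian product; every staff row pairs with every departments row

Fix: Specify the join condition linking the foreign key to the parent id

Corrected query:
SELECT c.id, p.name, c.salary FROM departments p JOIN staff c ON c.dept_id = p.id

Result:
id | name        | salary
---+-------------+-------
1  | Engineering | 162939
2  | Marketing   | 50369 
3  | Engineering | 87439 
4  | Marketing   | 84272 
5  | Marketing   | 152313
6  | Marketing   | 172889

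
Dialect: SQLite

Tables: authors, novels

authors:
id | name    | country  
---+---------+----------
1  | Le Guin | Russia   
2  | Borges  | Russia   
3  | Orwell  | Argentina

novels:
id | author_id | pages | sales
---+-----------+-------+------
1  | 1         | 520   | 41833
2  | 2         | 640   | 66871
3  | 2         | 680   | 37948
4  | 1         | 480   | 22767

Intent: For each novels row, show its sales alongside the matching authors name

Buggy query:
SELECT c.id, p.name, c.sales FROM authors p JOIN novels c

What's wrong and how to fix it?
Bug: Missing join condition: each novels row is matched to all authors rows instead of just its own

Fix: Add ON c.author_id = p.id to the JOIN

Corrected query:
SELECT c.id, p.name, c.sales FROM authors p JOIN novels c ON c.author_id = p.id

Result:
id | name    | sales
---+---------+------
1  | Le Guin | 41833
2  | Borges  | 66871
3  | Borges  | 37948
4  | Le Guin | 22767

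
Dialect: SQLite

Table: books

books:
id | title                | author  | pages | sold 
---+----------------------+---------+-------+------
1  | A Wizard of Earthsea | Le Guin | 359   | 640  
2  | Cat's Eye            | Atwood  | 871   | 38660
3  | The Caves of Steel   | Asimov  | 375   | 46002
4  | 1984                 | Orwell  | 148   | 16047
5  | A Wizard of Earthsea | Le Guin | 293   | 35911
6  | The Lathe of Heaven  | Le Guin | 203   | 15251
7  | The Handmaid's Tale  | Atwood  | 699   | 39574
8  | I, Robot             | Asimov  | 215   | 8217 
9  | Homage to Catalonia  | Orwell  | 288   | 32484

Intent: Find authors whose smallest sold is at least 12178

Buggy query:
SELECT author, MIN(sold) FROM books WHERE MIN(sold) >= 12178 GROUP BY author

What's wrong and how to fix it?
Bug: Aggregates like MIN are computed per group after WHERE runs

Fix: Use HAVING for the per-group MIN condition

Corrected query:
SELECT author, MIN(sold) FROM books GROUP BY author HAVING MIN(sold) >= 12178

Result:
author | MIN(sold)
-------+----------
Atwood | 38660    
Orwell | 16047    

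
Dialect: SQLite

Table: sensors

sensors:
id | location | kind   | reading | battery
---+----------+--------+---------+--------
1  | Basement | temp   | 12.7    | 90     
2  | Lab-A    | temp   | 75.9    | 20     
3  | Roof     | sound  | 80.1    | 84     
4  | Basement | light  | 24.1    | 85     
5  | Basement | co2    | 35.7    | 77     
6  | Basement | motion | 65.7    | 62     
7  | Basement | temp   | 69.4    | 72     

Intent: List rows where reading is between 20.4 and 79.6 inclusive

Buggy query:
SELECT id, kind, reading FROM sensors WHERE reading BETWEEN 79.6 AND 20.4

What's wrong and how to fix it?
Bug: The bounds are reversed; BETWEEN a AND b requires a <= b to match anything

Fix: Swap the bounds so the smaller value comes first

Corrected query:
SELECT id, kind, reading FROM sensors WHERE reading BETWEEN 20.4 AND 79.6

Result:
id | kind   | reading
---+--------+--------
2  | temp   | 75.9   
4  | light  | 24.1   
5  | co2    | 35.7   
6  | motion | 65.7   
7  | temp   | 69.4   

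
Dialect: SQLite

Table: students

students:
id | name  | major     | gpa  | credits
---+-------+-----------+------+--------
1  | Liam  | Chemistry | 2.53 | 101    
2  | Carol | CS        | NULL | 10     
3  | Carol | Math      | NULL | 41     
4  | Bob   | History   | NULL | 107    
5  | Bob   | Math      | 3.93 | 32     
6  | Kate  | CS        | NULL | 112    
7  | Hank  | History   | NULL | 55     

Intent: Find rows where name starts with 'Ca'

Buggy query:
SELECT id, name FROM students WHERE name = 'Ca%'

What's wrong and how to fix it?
Bug: '=' compares the literal string including the % character; pattern matching needs LIKE

Fix: Use LIKE for wildcard pattern matching

Corrected query:
SELECT id, name FROM students WHERE name LIKE 'Ca%'

Result:
id | name 
---+------
2  | Carol
3  | Carol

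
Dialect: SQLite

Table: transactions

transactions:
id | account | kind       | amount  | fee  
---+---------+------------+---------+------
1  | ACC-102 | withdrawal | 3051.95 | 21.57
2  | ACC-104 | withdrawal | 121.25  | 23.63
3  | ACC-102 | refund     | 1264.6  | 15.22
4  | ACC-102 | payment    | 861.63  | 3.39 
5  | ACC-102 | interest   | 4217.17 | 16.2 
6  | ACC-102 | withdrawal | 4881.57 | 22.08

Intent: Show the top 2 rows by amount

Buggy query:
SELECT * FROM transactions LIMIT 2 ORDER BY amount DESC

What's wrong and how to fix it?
Bug: ORDER BY cannot follow LIMIT; LIMIT is the final clause

Fix: Swap the clauses: ORDER BY first, then LIMIT

Corrected query:
SELECT * FROM transactions ORDER BY amount DESC LIMIT 2

Result:
id | account | kind       | amount  | fee  
---+---------+------------+---------+------
6  | ACC-102 | withdrawal | 4881.57 | 22.08
5  | ACC-102 | interest   | 4217.17 | 16.2 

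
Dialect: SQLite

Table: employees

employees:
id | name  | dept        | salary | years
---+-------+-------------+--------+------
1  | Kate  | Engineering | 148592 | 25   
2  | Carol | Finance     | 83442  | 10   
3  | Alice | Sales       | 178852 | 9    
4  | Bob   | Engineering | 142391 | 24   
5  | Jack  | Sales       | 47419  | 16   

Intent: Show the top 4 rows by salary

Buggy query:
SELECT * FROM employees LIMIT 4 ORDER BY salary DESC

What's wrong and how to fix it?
Bug: ORDER BY cannot follow LIMIT; LIMIT is the final clause

Fix: Sort with ORDER BY, then apply LIMIT

Corrected query:
SELECT * FROM employees ORDER BY salary DESC LIMIT 4

Result:
id | name  | dept        | salary | years
---+-------+-------------+--------+------
3  | Alice | Sales       | 178852 | 9    
1  | Kate  | Engineering | 148592 | 25   
4  | Bob   | Engineering | 142391 | 24   
2  | Carol | Finance     | 83442  | 10   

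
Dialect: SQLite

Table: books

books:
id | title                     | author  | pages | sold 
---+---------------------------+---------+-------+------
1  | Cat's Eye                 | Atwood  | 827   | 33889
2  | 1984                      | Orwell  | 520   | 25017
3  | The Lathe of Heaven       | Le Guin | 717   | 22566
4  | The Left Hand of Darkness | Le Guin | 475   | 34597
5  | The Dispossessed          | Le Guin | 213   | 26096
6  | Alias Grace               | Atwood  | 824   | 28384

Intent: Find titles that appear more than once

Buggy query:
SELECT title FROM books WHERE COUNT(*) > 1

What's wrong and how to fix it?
Bug: COUNT(*) is an aggregate and cannot be used in WHERE

Fix: Group first, then use HAVING for the count condition

Corrected query:
SELECT title FROM books GROUP BY title HAVING COUNT(*) > 1

Result:
(no rows)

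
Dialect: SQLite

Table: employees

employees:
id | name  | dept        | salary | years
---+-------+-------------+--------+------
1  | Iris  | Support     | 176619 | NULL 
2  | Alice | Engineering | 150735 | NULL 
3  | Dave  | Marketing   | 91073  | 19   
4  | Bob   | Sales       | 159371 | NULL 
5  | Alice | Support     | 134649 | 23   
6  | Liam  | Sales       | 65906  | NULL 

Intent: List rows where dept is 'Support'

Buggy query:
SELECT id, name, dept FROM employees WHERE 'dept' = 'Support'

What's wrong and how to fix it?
Bug: 'dept' in single quotes is a string literal, not the column; the comparison is literal-vs-literal and never true

Fix: Remove the quotes around the column name (or use double quotes for an identifier)

Corrected query:
SELECT id, name, dept FROM employees WHERE dept = 'Support'

Result:
id | name  | dept   
---+-------+--------
1  | Iris  | Support
5  | Alice | Support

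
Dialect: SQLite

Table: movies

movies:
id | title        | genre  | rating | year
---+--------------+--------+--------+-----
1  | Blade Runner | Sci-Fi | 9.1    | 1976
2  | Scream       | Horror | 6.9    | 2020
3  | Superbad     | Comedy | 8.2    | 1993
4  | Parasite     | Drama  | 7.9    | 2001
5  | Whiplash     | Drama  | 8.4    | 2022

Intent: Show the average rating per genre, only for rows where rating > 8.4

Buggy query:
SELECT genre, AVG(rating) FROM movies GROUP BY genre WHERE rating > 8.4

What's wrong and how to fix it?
Bug: WHERE cannot follow GROUP BY

Fix: Move the WHERE clause before GROUP BY

Corrected query:
SELECT genre, AVG(rating) FROM movies WHERE rating > 8.4 GROUP BY genre

Result:
genre  | AVG(rating)
-------+------------
Sci-Fi | 9.1        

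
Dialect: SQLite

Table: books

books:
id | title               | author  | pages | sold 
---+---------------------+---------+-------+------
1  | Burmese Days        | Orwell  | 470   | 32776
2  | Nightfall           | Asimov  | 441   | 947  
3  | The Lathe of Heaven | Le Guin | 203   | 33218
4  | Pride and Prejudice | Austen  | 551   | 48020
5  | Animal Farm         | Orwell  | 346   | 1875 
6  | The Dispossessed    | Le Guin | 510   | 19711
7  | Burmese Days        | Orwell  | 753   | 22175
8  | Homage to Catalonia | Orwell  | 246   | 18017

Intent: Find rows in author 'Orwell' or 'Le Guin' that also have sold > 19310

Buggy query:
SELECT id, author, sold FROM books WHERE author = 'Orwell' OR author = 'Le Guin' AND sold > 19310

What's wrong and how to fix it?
Bug: AND binds tighter than OR, so this parses as author = 'Orwell' OR (author = 'Le Guin' AND sold > 19310)

Fix: Add parentheses around the OR so the AND applies to both alternatives

Corrected query:
SELECT id, author, sold FROM books WHERE (author = 'Orwell' OR author = 'Le Guin') AND sold > 19310

Result:
id | author  | sold 
---+---------+------
1  | Orwell  | 32776
3  | Le Guin | 33218
6  | Le Guin | 19711
7  | Orwell  | 22175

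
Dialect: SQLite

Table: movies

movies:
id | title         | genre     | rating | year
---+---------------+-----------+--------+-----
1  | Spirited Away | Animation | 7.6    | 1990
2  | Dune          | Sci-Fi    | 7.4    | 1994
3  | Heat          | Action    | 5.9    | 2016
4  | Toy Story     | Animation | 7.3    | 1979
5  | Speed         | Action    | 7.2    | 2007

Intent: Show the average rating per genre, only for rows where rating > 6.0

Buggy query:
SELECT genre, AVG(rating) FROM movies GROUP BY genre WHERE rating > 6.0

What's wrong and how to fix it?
Bug: WHERE cannot follow GROUP BY

Fix: Move the WHERE clause before GROUP BY

Corrected query:
SELECT genre, AVG(rating) FROM movies WHERE rating > 6.0 GROUP BY genre

Result:
genre     | AVG(rating)
----------+------------
Action    | 7.2        
Animation | 7.45       
Sci-Fi    | 7.4        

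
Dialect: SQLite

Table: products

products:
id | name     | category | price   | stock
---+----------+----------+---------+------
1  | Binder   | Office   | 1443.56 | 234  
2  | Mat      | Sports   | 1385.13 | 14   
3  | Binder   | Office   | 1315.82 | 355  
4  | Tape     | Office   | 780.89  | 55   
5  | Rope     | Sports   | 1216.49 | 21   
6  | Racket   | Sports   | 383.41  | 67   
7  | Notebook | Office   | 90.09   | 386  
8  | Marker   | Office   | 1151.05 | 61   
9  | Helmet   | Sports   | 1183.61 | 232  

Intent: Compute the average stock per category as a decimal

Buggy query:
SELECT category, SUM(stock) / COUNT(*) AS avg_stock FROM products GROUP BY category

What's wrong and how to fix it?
Bug: SUM(stock) and COUNT(*) are both integers; the division truncates the fractional part

Fix: Cast one side to REAL so the division keeps the fractional part

Corrected query:
SELECT category, SUM(stock) * 1.0 / COUNT(*) AS avg_stock FROM products GROUP BY category

Result:
category | avg_stock
---------+----------
Office   | 218.2    
Sports   | 83.5     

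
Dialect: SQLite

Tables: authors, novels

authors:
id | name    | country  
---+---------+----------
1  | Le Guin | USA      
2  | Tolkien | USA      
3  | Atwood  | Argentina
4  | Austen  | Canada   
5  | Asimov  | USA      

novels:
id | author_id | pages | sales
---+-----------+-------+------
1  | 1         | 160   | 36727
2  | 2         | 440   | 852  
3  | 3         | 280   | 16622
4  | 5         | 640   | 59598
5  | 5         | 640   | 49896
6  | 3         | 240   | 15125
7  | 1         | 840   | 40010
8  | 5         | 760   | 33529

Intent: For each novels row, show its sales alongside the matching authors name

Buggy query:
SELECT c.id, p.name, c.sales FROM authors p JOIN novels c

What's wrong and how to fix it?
Bug: Missing join condition: each novels row is matched to all authors rows instead of just its own

Fix: Add ON c.author_id = p.id to the JOIN

Corrected query:
SELECT c.id, p.name, c.sales FROM authors p JOIN novels c ON c.author_id = p.id

Result:
id | name    | sales
---+---------+------
1  | Le Guin | 36727
2  | Tolkien | 852  
3  | Atwood  | 16622
4  | Asimov  | 59598
5  | Asimov  | 49896
6  | Atwood  | 15125
7  | Le Guin | 40010
8  | Asimov  | 33529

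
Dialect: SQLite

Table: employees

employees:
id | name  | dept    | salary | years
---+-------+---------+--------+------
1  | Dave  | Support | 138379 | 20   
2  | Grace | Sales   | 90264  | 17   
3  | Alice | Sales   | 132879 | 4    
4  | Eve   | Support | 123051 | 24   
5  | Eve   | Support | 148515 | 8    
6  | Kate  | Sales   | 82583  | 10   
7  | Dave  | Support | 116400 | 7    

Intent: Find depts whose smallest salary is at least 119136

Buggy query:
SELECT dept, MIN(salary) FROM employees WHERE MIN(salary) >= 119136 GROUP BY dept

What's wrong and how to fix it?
Bug: Aggregates like MIN are computed per group after WHERE runs

Fix: Use HAVING for the per-group MIN condition

Corrected query:
SELECT dept, MIN(salary) FROM employees GROUP BY dept HAVING MIN(salary) >= 119136

Result:
(no rows)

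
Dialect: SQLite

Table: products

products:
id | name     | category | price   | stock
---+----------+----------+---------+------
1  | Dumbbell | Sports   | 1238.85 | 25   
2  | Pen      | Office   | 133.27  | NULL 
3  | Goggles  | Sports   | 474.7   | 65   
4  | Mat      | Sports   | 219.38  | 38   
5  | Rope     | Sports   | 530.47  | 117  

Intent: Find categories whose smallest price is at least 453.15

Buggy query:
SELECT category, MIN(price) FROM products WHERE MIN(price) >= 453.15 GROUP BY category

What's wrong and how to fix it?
Bug: MIN() in WHERE is a misuse of aggregate

Fix: Replace WHERE with HAVING after the GROUP BY

Corrected query:
SELECT category, MIN(price) FROM products GROUP BY category HAVING MIN(price) >= 453.15

Result:
(no rows)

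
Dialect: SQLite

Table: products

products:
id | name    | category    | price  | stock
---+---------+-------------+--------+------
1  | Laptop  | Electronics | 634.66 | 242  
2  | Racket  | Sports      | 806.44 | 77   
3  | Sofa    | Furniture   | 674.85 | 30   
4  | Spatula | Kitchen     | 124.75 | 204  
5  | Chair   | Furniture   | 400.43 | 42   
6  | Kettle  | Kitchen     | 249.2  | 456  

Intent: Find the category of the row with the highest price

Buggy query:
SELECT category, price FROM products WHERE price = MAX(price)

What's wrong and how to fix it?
Bug: MAX(price) is an aggregate and cannot be used directly in WHERE

Fix: Use a subquery: WHERE price = (SELECT MAX(price) FROM products)

Corrected query:
SELECT category, price FROM products WHERE price = (SELECT MAX(price) FROM products)

Result:
category | price 
---------+-------
Sports   | 806.44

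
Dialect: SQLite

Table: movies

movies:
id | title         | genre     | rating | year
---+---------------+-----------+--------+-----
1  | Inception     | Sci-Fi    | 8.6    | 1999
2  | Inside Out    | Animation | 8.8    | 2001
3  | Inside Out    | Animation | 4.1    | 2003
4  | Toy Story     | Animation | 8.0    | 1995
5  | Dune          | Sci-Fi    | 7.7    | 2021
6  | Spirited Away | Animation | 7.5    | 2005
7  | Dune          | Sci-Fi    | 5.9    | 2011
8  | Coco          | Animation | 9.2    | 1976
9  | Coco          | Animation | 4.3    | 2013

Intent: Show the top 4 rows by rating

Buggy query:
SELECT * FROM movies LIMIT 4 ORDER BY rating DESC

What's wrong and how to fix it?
Bug: ORDER BY cannot follow LIMIT; LIMIT is the final clause

Fix: Sort with ORDER BY, then apply LIMIT

Corrected query:
SELECT * FROM movies ORDER BY rating DESC LIMIT 4

Result:
id | title      | genre     | rating | year
---+------------+-----------+--------+-----
8  | Coco       | Animation | 9.2    | 1976
2  | Inside Out | Animation | 8.8    | 2001
1  | Inception  | Sci-Fi    | 8.6    | 1999
4  | Toy Story  | Animation | 8      | 1995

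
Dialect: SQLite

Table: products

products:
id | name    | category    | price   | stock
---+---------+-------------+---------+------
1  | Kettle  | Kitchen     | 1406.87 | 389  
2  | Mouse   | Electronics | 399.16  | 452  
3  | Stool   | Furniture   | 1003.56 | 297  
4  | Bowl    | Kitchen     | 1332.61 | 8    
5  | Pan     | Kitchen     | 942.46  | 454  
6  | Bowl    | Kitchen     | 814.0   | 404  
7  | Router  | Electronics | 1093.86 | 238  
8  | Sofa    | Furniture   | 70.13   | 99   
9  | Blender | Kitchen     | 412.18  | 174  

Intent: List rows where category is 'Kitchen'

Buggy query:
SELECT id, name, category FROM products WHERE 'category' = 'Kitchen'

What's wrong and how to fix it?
Bug: Single quotes denote string literals in SQL; the column name is being compared as a constant string

Fix: Reference the column as category without single quotes

Corrected query:
SELECT id, name, category FROM products WHERE category = 'Kitchen'

Result:
id | name    | category
---+---------+---------
1  | Kettle  | Kitchen 
4  | Bowl    | Kitchen 
5  | Pan     | Kitchen 
6  | Bowl    | Kitchen 
9  | Blender | Kitchen 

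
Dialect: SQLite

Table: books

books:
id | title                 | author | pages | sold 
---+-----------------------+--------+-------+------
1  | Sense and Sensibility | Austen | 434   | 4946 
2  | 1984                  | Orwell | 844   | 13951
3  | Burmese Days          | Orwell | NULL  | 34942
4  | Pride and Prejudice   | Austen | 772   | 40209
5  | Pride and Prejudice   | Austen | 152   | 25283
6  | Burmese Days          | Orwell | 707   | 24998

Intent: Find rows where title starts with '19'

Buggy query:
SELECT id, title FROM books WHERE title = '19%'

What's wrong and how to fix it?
Bug: '=' compares the literal string including the % character; pattern matching needs LIKE

Fix: Use LIKE for wildcard pattern matching

Corrected query:
SELECT id, title FROM books WHERE title LIKE '19%'

Result:
id | title
---+------
2  | 1984 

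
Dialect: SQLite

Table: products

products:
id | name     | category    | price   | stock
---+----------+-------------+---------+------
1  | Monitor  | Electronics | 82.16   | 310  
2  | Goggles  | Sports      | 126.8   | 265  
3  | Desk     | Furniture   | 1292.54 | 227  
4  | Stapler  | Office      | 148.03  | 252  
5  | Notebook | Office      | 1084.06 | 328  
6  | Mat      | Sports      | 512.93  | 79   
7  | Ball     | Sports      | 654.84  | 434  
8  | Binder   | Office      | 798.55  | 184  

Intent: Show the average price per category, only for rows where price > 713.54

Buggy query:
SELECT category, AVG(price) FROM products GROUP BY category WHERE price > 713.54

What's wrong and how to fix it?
Bug: WHERE cannot follow GROUP BY

Fix: Move the WHERE clause before GROUP BY

Corrected query:
SELECT category, AVG(price) FROM products WHERE price > 713.54 GROUP BY category

Result:
category  | AVG(price)
----------+-----------
Furniture | 1292.54   
Office    | 941.305   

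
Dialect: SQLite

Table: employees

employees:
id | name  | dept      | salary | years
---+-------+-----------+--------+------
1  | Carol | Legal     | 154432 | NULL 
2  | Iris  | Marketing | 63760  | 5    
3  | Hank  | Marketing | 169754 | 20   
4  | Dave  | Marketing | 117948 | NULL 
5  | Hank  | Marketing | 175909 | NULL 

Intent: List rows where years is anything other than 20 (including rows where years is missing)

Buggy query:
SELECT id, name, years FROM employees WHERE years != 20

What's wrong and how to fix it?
Bug: 'years != 20' is unknown when years is NULL, so NULL rows are silently excluded

Fix: Handle NULL separately with IS NULL alongside the inequality

Corrected query:
SELECT id, name, years FROM employees WHERE years != 20 OR years IS NULL

Result:
id | name  | years
---+-------+------
1  | Carol | NULL 
2  | Iris  | 5    
4  | Dave  | NULL 
5  | Hank  | NULL 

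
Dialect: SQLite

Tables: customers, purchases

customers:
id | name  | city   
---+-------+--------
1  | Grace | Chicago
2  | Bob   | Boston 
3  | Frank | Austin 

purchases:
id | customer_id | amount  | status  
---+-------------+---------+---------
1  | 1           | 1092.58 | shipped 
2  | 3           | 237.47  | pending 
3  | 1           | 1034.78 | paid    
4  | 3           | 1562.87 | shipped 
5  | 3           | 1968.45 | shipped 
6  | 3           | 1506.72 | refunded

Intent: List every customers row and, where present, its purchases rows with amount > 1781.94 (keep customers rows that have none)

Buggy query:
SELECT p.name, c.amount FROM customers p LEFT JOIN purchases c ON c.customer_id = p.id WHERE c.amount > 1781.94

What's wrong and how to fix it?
Bug: A WHERE condition on the right-hand table after LEFT JOIN drops unmatched parents

Fix: Put 'c.amount > 1781.94' in the JOIN's ON clause instead of WHERE

Corrected query:
SELECT p.name, c.amount FROM customers p LEFT JOIN purchases c ON c.customer_id = p.id AND c.amount > 1781.94

Result:
name  | amount 
------+--------
Grace | NULL   
Bob   | NULL   
Frank | 1968.45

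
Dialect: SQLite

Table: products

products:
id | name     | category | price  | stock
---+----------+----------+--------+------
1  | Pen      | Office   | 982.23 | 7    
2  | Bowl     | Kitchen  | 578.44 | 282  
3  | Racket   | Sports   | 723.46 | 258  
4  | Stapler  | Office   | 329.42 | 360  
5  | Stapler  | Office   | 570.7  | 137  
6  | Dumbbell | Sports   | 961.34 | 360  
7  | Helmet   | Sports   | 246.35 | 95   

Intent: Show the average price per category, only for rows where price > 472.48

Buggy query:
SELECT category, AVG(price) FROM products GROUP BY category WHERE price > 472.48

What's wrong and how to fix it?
Bug: WHERE cannot follow GROUP BY

Fix: Place WHERE between FROM and GROUP BY

Corrected query:
SELECT category, AVG(price) FROM products WHERE price > 472.48 GROUP BY category

Result:
category | AVG(price)
---------+-----------
Kitchen  | 578.44    
Office   | 776.465   
Sports   | 842.4     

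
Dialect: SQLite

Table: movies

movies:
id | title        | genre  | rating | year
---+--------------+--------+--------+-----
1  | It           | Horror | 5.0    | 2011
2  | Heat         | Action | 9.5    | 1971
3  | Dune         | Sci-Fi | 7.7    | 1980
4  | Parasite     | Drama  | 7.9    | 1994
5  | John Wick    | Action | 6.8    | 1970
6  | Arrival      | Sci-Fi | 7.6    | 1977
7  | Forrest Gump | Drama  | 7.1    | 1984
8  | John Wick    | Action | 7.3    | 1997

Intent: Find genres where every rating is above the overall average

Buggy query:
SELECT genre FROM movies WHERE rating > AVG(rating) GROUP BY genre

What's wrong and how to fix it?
Bug: AVG() is an aggregate; it can't sit directly in WHERE

Fix: Use a subquery for AVG and a HAVING MIN(...) filter so the condition holds for every row in the group

Corrected query:
SELECT genre FROM movies GROUP BY genre HAVING MIN(rating) > (SELECT AVG(rating) FROM movies)

Result:
genre 
------
Sci-Fi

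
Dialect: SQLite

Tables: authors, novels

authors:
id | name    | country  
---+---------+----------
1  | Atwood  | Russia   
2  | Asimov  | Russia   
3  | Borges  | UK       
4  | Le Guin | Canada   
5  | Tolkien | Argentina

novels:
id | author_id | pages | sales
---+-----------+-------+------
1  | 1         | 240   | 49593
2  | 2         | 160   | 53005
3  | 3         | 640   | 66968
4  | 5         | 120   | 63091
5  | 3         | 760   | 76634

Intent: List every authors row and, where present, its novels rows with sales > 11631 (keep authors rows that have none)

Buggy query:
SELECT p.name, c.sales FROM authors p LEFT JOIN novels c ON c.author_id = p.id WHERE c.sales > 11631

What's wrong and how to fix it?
Bug: A WHERE condition on the right-hand table after LEFT JOIN drops unmatched parents

Fix: Move the right-table condition into the ON clause so unmatched parents are kept

Corrected query:
SELECT p.name, c.sales FROM authors p LEFT JOIN novels c ON c.author_id = p.id AND c.sales > 11631

Result:
name    | sales
--------+------
Atwood  | 49593
Asimov  | 53005
Borges  | 66968
Borges  | 76634
Le Guin | NULL 
Tolkien | 63091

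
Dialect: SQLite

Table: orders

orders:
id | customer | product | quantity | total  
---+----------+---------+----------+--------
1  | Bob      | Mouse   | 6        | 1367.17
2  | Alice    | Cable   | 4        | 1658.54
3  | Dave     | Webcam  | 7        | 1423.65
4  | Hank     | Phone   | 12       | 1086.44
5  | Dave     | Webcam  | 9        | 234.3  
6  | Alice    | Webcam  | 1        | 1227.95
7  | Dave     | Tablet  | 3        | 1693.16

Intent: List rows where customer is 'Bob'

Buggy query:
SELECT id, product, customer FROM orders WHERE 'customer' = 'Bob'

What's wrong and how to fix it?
Bug: Single quotes denote string literals in SQL; the column name is being compared as a constant string

Fix: Remove the quotes around the column name (or use double quotes for an identifier)

Corrected query:
SELECT id, product, customer FROM orders WHERE customer = 'Bob'

Result:
id | product | customer
---+---------+---------
1  | Mouse   | Bob     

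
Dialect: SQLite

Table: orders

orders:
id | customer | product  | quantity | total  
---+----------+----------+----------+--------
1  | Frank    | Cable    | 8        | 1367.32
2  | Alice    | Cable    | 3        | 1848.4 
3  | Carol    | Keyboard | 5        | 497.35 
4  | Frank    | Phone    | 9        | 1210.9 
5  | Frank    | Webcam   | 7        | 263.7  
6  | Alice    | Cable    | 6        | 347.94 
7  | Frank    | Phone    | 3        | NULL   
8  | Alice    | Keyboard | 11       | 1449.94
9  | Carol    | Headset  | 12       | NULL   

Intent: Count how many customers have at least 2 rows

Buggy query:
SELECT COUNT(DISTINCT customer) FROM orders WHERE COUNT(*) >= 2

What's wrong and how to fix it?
Bug: WHERE filters individual rows, not groups, so a group-level COUNT is invalid there

Fix: Group first with HAVING COUNT(*) >= 2, then COUNT the resulting groups

Corrected query:
SELECT COUNT(*) FROM (SELECT customer FROM orders GROUP BY customer HAVING COUNT(*) >= 2)

Result:
COUNT(*)
--------
3       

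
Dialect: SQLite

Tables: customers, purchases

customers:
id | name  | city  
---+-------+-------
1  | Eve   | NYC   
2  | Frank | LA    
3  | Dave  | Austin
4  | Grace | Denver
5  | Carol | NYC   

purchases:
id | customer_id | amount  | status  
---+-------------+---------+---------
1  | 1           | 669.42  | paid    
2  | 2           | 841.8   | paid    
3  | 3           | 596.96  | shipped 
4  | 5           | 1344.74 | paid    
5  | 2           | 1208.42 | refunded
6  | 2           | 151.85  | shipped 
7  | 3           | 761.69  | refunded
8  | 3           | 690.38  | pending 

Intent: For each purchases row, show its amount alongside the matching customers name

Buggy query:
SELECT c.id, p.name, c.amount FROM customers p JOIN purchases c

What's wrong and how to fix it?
Bug: JOIN with no ON clause produces a cartesian product; every purchases row pairs with every customers row

Fix: Add ON c.customer_id = p.id to the JOIN

Corrected query:
SELECT c.id, p.name, c.amount FROM customers p JOIN purchases c ON c.customer_id = p.id

Result:
id | name  | amount 
---+-------+--------
1  | Eve   | 669.42 
2  | Frank | 841.8  
3  | Dave  | 596.96 
4  | Carol | 1344.74
5  | Frank | 1208.42
6  | Frank | 151.85 
7  | Dave  | 761.69 
8  | Dave  | 690.38 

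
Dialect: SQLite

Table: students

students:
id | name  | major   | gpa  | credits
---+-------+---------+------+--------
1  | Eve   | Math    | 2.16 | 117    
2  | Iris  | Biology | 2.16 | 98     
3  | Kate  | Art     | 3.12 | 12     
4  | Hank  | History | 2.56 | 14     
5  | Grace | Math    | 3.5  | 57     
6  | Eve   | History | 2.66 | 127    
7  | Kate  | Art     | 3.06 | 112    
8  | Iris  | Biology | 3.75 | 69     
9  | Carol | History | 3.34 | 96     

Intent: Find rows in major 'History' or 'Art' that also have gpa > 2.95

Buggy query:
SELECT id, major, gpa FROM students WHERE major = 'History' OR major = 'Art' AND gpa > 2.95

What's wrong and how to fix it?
Bug: Without parentheses, AND is evaluated before OR, so the gpa filter only applies to the 'Art' branch

Fix: Add parentheses around the OR so the AND applies to both alternatives

Corrected query:
SELECT id, major, gpa FROM students WHERE (major = 'History' OR major = 'Art') AND gpa > 2.95

Result:
id | major   | gpa 
---+---------+-----
3  | Art     | 3.12
7  | Art     | 3.06
9  | History | 3.34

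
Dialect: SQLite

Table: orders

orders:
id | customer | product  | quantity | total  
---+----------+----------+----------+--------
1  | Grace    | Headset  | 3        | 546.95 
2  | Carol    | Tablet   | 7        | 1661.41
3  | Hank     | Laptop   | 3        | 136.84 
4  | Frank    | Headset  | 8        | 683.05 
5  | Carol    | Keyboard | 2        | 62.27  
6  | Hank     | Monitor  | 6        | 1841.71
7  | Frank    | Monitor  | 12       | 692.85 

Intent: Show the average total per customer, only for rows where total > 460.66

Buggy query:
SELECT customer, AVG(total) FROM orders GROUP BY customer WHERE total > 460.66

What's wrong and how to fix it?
Bug: Row-level WHERE must come before GROUP BY in the clause order

Fix: Move the WHERE clause before GROUP BY

Corrected query:
SELECT customer, AVG(total) FROM orders WHERE total > 460.66 GROUP BY customer

Result:
customer | AVG(total)
---------+-----------
Carol    | 1661.41   
Frank    | 687.95    
Grace    | 546.95    
Hank     | 1841.71   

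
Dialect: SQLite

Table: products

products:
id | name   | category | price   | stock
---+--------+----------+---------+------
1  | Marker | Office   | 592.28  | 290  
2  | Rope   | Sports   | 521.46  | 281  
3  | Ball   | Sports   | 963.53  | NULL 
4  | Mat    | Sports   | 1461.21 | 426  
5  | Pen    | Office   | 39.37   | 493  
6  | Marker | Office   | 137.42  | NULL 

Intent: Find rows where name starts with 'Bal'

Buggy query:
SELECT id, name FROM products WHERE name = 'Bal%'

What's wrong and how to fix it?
Bug: '=' compares the literal string including the % character; pattern matching needs LIKE

Fix: Use LIKE for wildcard pattern matching

Corrected query:
SELECT id, name FROM products WHERE name LIKE 'Bal%'

Result:
id | name
---+-----
3  | Ball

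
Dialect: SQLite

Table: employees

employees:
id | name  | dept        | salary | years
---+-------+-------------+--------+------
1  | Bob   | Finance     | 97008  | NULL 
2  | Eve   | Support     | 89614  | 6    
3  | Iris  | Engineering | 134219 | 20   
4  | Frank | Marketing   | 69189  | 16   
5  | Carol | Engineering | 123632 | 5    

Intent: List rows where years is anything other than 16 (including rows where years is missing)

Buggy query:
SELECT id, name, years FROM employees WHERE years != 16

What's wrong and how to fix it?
Bug: Inequality against NULL is unknown, not true; rows with NULL are dropped

Fix: Handle NULL separately with IS NULL alongside the inequality

Corrected query:
SELECT id, name, years FROM employees WHERE years != 16 OR years IS NULL

Result:
id | name  | years
---+-------+------
1  | Bob   | NULL 
2  | Eve   | 6    
3  | Iris  | 20   
5  | Carol | 5    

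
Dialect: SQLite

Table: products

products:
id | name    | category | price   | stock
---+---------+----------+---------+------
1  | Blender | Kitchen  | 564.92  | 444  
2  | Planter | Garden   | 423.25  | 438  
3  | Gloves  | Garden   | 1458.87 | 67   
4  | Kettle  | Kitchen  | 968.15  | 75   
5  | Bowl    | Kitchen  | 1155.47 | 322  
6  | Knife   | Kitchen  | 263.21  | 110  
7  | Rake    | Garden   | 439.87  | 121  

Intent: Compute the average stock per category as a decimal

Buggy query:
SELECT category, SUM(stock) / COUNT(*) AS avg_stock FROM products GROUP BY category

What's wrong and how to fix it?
Bug: Both operands are integers, so '/' performs integer division and truncates

Fix: Cast one side to REAL so the division keeps the fractional part

Corrected query:
SELECT category, SUM(stock) * 1.0 / COUNT(*) AS avg_stock FROM products GROUP BY category

Result:
category | avg_stock 
---------+-----------
Garden   | 208.666667
Kitchen  | 237.75    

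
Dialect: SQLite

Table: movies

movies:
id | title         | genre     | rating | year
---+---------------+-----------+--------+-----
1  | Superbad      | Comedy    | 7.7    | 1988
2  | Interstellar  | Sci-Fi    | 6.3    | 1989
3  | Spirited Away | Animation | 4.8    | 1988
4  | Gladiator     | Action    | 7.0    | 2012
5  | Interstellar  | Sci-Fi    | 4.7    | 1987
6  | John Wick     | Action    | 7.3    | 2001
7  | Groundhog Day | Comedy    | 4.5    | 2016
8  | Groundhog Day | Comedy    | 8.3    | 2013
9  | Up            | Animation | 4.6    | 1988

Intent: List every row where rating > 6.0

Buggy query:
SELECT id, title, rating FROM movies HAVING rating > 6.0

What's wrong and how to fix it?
Bug: HAVING filters the output of aggregation, but this query has no GROUP BY and no aggregate functions, so SQLite rejects it (HAVING clause on a non-aggregate query); the condition here is per row

Fix: Replace HAVING with WHERE since the condition applies to individual rows

Corrected query:
SELECT id, title, rating FROM movies WHERE rating > 6.0

Result:
id | title         | rating
---+---------------+-------
1  | Superbad      | 7.7   
2  | Interstellar  | 6.3   
4  | Gladiator     | 7     
6  | John Wick     | 7.3   
8  | Groundhog Day | 8.3   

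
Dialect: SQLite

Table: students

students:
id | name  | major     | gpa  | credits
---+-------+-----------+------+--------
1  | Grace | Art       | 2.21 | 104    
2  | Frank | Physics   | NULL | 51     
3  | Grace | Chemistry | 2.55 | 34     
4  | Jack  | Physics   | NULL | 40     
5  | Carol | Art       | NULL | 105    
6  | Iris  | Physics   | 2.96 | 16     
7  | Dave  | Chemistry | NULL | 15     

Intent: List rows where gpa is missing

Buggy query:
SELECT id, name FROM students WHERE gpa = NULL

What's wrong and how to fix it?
Bug: Comparing to NULL with '=' never matches; NULL = NULL is unknown, not true

Fix: Use IS NULL to test for NULL

Corrected query:
SELECT id, name FROM students WHERE gpa IS NULL

Result:
id | name 
---+------
2  | Frank
4  | Jack 
5  | Carol
7  | Dave 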